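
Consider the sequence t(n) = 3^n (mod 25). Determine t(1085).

Listing terms: t(1) = 3,  t(2) = 9,  t(3) = 2,  t(4) = 6,  t(5) = 18,  t(6) = 4,  t(7) = 12,  t(8) = 11,  t(9) = 8,  t(10) = 24,  t(11) = 22,  t(12) = 16,  t(13) = 23,  t(14) = 19,  t(15) = 7,  t(16) = 21,  t(17) = 13,  t(18) = 14,  t(19) = 17,  t(20) = 1,  t(21) = 3.
Since t(21) = t(1) = 3, the sequence is periodic with period 20.
So t(1085) = t(1 + ((1085-1) mod 20)) = t(5) = 18.

18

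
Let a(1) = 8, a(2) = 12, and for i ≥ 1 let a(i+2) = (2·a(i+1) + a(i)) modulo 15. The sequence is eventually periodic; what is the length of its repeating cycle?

Computing terms: a(1) = 8, a(2) = 12, a(3) = 2, a(4) = 1, a(5) = 4, a(6) = 9, a(7) = 7, a(8) = 8, a(9) = 8, a(10) = 9, a(11) = 11, a(12) = 1, a(13) = 13, a(14) = 12, a(15) = 7, a(16) = 11, a(17) = 14, a(18) = 9, a(19) = 2, a(20) = 13, a(21) = 13, a(22) = 9, a(23) = 1, a(24) = 11, a(25) = 8, a(26) = 12.
Since (a(25), a(26)) = (a(1), a(2)) = (8, 12) (two consecutive terms determine the rest), the sequence is periodic with period 24.

24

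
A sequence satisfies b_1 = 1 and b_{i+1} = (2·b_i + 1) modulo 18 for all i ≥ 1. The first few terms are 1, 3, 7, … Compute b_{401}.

13

Computing terms: b_1 = 1, b_2 = 3, b_3 = 7, b_4 = 15, b_5 = 13, b_6 = 9, b_7 = 1.
Since b_7 = b_1 = 1, the sequence is periodic with period 6.
(401 - 1) mod 6 = 4, so b_{401} = b_5 = 13.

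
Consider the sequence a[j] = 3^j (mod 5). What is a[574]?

4

Listing terms: a[1] = 3, a[2] = 4, a[3] = 2, a[4] = 1, a[5] = 3.
The sequence repeats with period 4.
So a[574] = a[1 + ((574-1) mod 4)] = a[2] = 4.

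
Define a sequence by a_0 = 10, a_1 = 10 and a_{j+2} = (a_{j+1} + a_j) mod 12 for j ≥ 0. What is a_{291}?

a_0 = 10, a_1 = 10, a_2 = 8, a_3 = 6, a_4 = 2, a_5 = 8, a_6 = 10, a_7 = 6, a_8 = 4, a_9 = 10, a_{10} = 2, a_{11} = 0, a_{12} = 2, a_{13} = 2, a_{14} = 4, a_{15} = 6, a_{16} = 10, a_{17} = 4, a_{18} = 2, a_{19} = 6, a_{20} = 8, a_{21} = 2, a_{22} = 10, a_{23} = 0, a_{24} = 10, a_{25} = 10.
The sequence repeats with period 24.
So a_{291} = a_{0 + ((291-0) mod 24)} = a_3 = 6.

6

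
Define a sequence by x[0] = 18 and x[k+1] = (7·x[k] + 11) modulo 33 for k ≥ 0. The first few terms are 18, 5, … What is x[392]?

13

Computing terms: x[0] = 18; x[1] = 5; x[2] = 13; x[3] = 3; x[4] = 32; x[5] = 4; x[6] = 6; x[7] = 20; x[8] = 19; x[9] = 12; x[10] = 29; x[11] = 16; x[12] = 24; x[13] = 14; x[14] = 10; x[15] = 15; x[16] = 17; x[17] = 31; x[18] = 30; x[19] = 23; x[20] = 7; x[21] = 27; x[22] = 2; x[23] = 25; x[24] = 21; x[25] = 26; x[26] = 28; x[27] = 9; x[28] = 8; x[29] = 1; x[30] = 18.
Since x[30] = x[0] = 18, the sequence is periodic with period 30.
(392 - 0) mod 30 = 2, so x[392] = x[2] = 13.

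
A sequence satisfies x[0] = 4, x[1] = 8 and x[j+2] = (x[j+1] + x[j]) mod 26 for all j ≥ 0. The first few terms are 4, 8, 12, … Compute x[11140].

We have x[0] = 4, x[1] = 8, x[2] = 12, x[3] = 20, x[4] = 6, x[5] = 0, x[6] = 6, x[7] = 6, x[8] = 12, x[9] = 18, x[10] = 4, x[11] = 22, x[12] = 0, x[13] = 22, x[14] = 22, x[15] = 18, x[16] = 14, x[17] = 6, x[18] = 20, x[19] = 0, x[20] = 20, x[21] = 20, x[22] = 14, x[23] = 8, x[24] = 22, x[25] = 4, x[26] = 0, x[27] = 4, x[28] = 4, x[29] = 8.
Since (x[28], x[29]) = (x[0], x[1]) = (4, 8) (two consecutive terms determine the rest), the sequence is periodic with period 28.
So x[11140] = x[0 + ((11140-0) mod 28)] = x[24] = 22.

22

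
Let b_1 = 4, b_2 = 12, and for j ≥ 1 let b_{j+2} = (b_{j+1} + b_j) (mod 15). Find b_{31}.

Computing terms: b_1 = 4; b_2 = 12; b_3 = 1; b_4 = 13; b_5 = 14; b_6 = 12; b_7 = 11; b_8 = 8; b_9 = 4; b_{10} = 12.
The sequence repeats with period 8.
So b_{31} = b_{1 + ((31-1) mod 8)} = b_7 = 11.

11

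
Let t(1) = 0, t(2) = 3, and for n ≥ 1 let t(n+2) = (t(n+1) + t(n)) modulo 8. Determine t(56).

We have t(1) = 0, t(2) = 3, t(3) = 3, t(4) = 6, t(5) = 1, t(6) = 7, t(7) = 0, t(8) = 7, t(9) = 7, t(10) = 6, t(11) = 5, t(12) = 3, t(13) = 0, t(14) = 3.
Since (t(13), t(14)) = (t(1), t(2)) = (0, 3) (two consecutive terms determine the rest), the sequence is periodic with period 12.
So t(56) = t(1 + ((56-1) mod 12)) = t(8) = 7.

7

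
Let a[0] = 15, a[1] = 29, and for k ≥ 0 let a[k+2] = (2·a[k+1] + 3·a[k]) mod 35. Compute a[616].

Listing terms: a[0] = 15,  a[1] = 29,  a[2] = 33,  a[3] = 13,  a[4] = 20,  a[5] = 9,  a[6] = 8,  a[7] = 8,  a[8] = 5,  a[9] = 34,  a[10] = 13,  a[11] = 23,  a[12] = 15,  a[13] = 29.
Since (a[12], a[13]) = (a[0], a[1]) = (15, 29) (two consecutive terms determine the rest), the sequence is periodic with period 12.
So a[616] = a[0 + ((616-0) mod 12)] = a[4] = 20.

20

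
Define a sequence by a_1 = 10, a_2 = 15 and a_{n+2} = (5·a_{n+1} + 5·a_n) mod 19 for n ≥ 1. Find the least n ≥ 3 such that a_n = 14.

Listing terms: a_1 = 10, a_2 = 15, a_3 = 11, a_4 = 16, a_5 = 2, a_6 = 14, a_7 = 4, a_8 = 14, a_9 = 14, a_{10} = 7, a_{11} = 10, a_{12} = 9, a_{13} = 0, a_{14} = 7, a_{15} = 16, a_{16} = 1, a_{17} = 9, a_{18} = 12, a_{19} = 10, a_{20} = 15.
The sequence repeats with period 18.
The value 14 first appears (with n ≥ 3) at a_6.

6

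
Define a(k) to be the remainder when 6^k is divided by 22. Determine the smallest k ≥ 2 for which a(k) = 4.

8

a(1) = 6,  a(2) = 14,  a(3) = 18,  a(4) = 20,  a(5) = 10,  a(6) = 16,  a(7) = 8,  a(8) = 4,  a(9) = 2,  a(10) = 12,  a(11) = 6.
The sequence repeats with period 10.
The value 4 first appears (with k ≥ 2) at a(8).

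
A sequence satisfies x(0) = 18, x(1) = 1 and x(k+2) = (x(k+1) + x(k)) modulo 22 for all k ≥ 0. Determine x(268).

13

We have x(0) = 18; x(1) = 1; x(2) = 19; x(3) = 20; x(4) = 17; x(5) = 15; x(6) = 10; x(7) = 3; x(8) = 13; x(9) = 16; x(10) = 7; x(11) = 1; x(12) = 8; x(13) = 9; x(14) = 17; x(15) = 4; x(16) = 21; x(17) = 3; x(18) = 2; x(19) = 5; x(20) = 7; x(21) = 12; x(22) = 19; x(23) = 9; x(24) = 6; x(25) = 15; x(26) = 21; x(27) = 14; x(28) = 13; x(29) = 5; x(30) = 18; x(31) = 1.
The sequence repeats with period 30.
So x(268) = x(0 + ((268-0) mod 30)) = x(28) = 13.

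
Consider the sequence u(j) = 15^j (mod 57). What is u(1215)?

18

We have u(0) = 1, u(1) = 15, u(2) = 54, u(3) = 12, u(4) = 9, u(5) = 21, u(6) = 30, u(7) = 51, u(8) = 24, u(9) = 18, u(10) = 42, u(11) = 3, u(12) = 45, u(13) = 48, u(14) = 36, u(15) = 27, u(16) = 6, u(17) = 33, u(18) = 39, u(19) = 15.
Since u(19) = u(1) = 15, the sequence is eventually periodic: after a pre-period of length 1 it cycles with period 18.
For j ≥ 1, u(j) depends only on (j - 1) mod 18. (1215 - 1) mod 18 = 8, so u(1215) = u(9) = 18.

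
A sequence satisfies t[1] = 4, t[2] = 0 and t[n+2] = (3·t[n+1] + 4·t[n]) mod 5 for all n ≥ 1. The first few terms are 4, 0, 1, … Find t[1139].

2

Listing terms: t[1] = 4; t[2] = 0; t[3] = 1; t[4] = 3; t[5] = 3; t[6] = 1; t[7] = 0; t[8] = 4; t[9] = 2; t[10] = 2; t[11] = 4; t[12] = 0.
The sequence repeats with period 10.
(1139 - 1) mod 10 = 8, so t[1139] = t[9] = 2.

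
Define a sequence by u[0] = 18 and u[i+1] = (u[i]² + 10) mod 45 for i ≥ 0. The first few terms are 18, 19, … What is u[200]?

11

Computing terms: u[0] = 18; u[1] = 19; u[2] = 11; u[3] = 41; u[4] = 26; u[5] = 11.
Since u[5] = u[2] = 11, the sequence is eventually periodic: after a pre-period of length 2 it cycles with period 3.
For i ≥ 2, u[i] depends only on (i - 2) mod 3. (200 - 2) mod 3 = 0, so u[200] = u[2] = 11.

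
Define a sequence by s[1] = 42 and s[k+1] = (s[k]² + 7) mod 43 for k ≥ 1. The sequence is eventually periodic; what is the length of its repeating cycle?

s[1] = 42, s[2] = 8, s[3] = 28, s[4] = 17, s[5] = 38, s[6] = 32, s[7] = 42.
The sequence repeats with period 6.

6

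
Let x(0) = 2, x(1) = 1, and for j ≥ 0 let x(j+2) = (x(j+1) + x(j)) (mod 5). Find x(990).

We have x(0) = 2,  x(1) = 1,  x(2) = 3,  x(3) = 4,  x(4) = 2,  x(5) = 1.
Since (x(4), x(5)) = (x(0), x(1)) = (2, 1) (two consecutive terms determine the rest), the sequence is periodic with period 4.
So x(990) = x(0 + ((990-0) mod 4)) = x(2) = 3.

3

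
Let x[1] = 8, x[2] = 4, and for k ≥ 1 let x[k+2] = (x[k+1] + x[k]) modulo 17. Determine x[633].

Listing terms: x[1] = 8,  x[2] = 4,  x[3] = 12,  x[4] = 16,  x[5] = 11,  x[6] = 10,  x[7] = 4,  x[8] = 14,  x[9] = 1,  x[10] = 15,  x[11] = 16,  x[12] = 14,  x[13] = 13,  x[14] = 10,  x[15] = 6,  x[16] = 16,  x[17] = 5,  x[18] = 4,  x[19] = 9,  x[20] = 13,  x[21] = 5,  x[22] = 1,  x[23] = 6,  x[24] = 7,  x[25] = 13,  x[26] = 3,  x[27] = 16,  x[28] = 2,  x[29] = 1,  x[30] = 3,  x[31] = 4,  x[32] = 7,  x[33] = 11,  x[34] = 1,  x[35] = 12,  x[36] = 13,  x[37] = 8,  x[38] = 4.
Since (x[37], x[38]) = (x[1], x[2]) = (8, 4) (two consecutive terms determine the rest), the sequence is periodic with period 36.
(633 - 1) mod 36 = 20, so x[633] = x[21] = 5.

5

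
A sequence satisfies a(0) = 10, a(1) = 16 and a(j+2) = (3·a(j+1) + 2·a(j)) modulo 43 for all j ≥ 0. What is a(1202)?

We have a(0) = 10,  a(1) = 16,  a(2) = 25,  a(3) = 21,  a(4) = 27,  a(5) = 37,  a(6) = 36,  a(7) = 10,  a(8) = 16.
The sequence repeats with period 7.
So a(1202) = a(0 + ((1202-0) mod 7)) = a(5) = 37.

37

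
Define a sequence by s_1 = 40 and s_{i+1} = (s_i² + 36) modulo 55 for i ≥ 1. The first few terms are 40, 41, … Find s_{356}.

We have s_1 = 40, s_2 = 41, s_3 = 12, s_4 = 15, s_5 = 41.
Since s_5 = s_2 = 41, the sequence is eventually periodic: after a pre-period of length 1 it cycles with period 3.
For i ≥ 2, s_i depends only on (i - 2) mod 3. (356 - 2) mod 3 = 0, so s_{356} = s_2 = 41.

41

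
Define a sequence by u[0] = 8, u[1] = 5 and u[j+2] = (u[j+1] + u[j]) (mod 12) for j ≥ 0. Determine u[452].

Listing terms: u[0] = 8, u[1] = 5, u[2] = 1, u[3] = 6, u[4] = 7, u[5] = 1, u[6] = 8, u[7] = 9, u[8] = 5, u[9] = 2, u[10] = 7, u[11] = 9, u[12] = 4, u[13] = 1, u[14] = 5, u[15] = 6, u[16] = 11, u[17] = 5, u[18] = 4, u[19] = 9, u[20] = 1, u[21] = 10, u[22] = 11, u[23] = 9, u[24] = 8, u[25] = 5.
Since (u[24], u[25]) = (u[0], u[1]) = (8, 5) (two consecutive terms determine the rest), the sequence is periodic with period 24.
So u[452] = u[0 + ((452-0) mod 24)] = u[20] = 1.

1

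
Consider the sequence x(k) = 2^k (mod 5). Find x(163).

We have x(0) = 1; x(1) = 2; x(2) = 4; x(3) = 3; x(4) = 1.
The sequence repeats with period 4.
(163 - 0) mod 4 = 3, so x(163) = x(3) = 3.

3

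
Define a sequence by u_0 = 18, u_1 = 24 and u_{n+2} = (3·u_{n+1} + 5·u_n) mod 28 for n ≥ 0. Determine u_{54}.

We have u_0 = 18; u_1 = 24; u_2 = 22; u_3 = 18; u_4 = 24.
Since (u_3, u_4) = (u_0, u_1) = (18, 24) (two consecutive terms determine the rest), the sequence is periodic with period 3.
(54 - 0) mod 3 = 0, so u_{54} = u_0 = 18.

18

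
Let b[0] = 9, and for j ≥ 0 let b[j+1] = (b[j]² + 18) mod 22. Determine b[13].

19

Listing terms: b[0] = 9; b[1] = 11; b[2] = 7; b[3] = 1; b[4] = 19; b[5] = 5; b[6] = 21; b[7] = 19.
Since b[7] = b[4] = 19, the sequence is eventually periodic: after a pre-period of length 4 it cycles with period 3.
For j ≥ 4, b[j] depends only on (j - 4) mod 3. (13 - 4) mod 3 = 0, so b[13] = b[4] = 19.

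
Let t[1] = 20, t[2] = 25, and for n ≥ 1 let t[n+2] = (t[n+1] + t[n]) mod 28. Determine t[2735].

Listing terms: t[1] = 20, t[2] = 25, t[3] = 17, t[4] = 14, t[5] = 3, t[6] = 17, t[7] = 20, t[8] = 9, t[9] = 1, t[10] = 10, t[11] = 11, t[12] = 21, t[13] = 4, t[14] = 25, t[15] = 1, t[16] = 26, t[17] = 27, t[18] = 25, t[19] = 24, t[20] = 21, t[21] = 17, t[22] = 10, t[23] = 27, t[24] = 9, t[25] = 8, t[26] = 17, t[27] = 25, t[28] = 14, t[29] = 11, t[30] = 25, t[31] = 8, t[32] = 5, t[33] = 13, t[34] = 18, t[35] = 3, t[36] = 21, t[37] = 24, t[38] = 17, t[39] = 13, t[40] = 2, t[41] = 15, t[42] = 17, t[43] = 4, t[44] = 21, t[45] = 25, t[46] = 18, t[47] = 15, t[48] = 5, t[49] = 20, t[50] = 25.
Since (t[49], t[50]) = (t[1], t[2]) = (20, 25) (two consecutive terms determine the rest), the sequence is periodic with period 48.
(2735 - 1) mod 48 = 46, so t[2735] = t[47] = 15.

15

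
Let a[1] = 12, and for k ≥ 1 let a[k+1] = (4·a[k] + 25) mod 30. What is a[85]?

27

Computing terms: a[1] = 12, a[2] = 13, a[3] = 17, a[4] = 3, a[5] = 7, a[6] = 23, a[7] = 27, a[8] = 13.
Since a[8] = a[2] = 13, the sequence is eventually periodic: after a pre-period of length 1 it cycles with period 6.
For k ≥ 2, a[k] depends only on (k - 2) mod 6. (85 - 2) mod 6 = 5, so a[85] = a[7] = 27.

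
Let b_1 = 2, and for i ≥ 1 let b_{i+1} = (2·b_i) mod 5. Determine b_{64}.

1

b_1 = 2; b_2 = 4; b_3 = 3; b_4 = 1; b_5 = 2.
The sequence repeats with period 4.
So b_{64} = b_{1 + ((64-1) mod 4)} = b_4 = 1.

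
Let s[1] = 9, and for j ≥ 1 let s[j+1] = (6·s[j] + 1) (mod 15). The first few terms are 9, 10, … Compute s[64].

7

We have s[1] = 9; s[2] = 10; s[3] = 1; s[4] = 7; s[5] = 13; s[6] = 4; s[7] = 10.
Since s[7] = s[2] = 10, the sequence is eventually periodic: after a pre-period of length 1 it cycles with period 5.
For j ≥ 2, s[j] depends only on (j - 2) mod 5. (64 - 2) mod 5 = 2, so s[64] = s[4] = 7.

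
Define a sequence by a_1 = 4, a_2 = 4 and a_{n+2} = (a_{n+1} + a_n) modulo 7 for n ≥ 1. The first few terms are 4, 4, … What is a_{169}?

Computing terms: a_1 = 4, a_2 = 4, a_3 = 1, a_4 = 5, a_5 = 6, a_6 = 4, a_7 = 3, a_8 = 0, a_9 = 3, a_{10} = 3, a_{11} = 6, a_{12} = 2, a_{13} = 1, a_{14} = 3, a_{15} = 4, a_{16} = 0, a_{17} = 4, a_{18} = 4.
The sequence repeats with period 16.
So a_{169} = a_{1 + ((169-1) mod 16)} = a_9 = 3.

3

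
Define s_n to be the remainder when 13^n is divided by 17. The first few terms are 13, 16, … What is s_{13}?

13

Computing terms: s_1 = 13,  s_2 = 16,  s_3 = 4,  s_4 = 1,  s_5 = 13.
Since s_5 = s_1 = 13, the sequence is periodic with period 4.
So s_{13} = s_{1 + ((13-1) mod 4)} = s_1 = 13.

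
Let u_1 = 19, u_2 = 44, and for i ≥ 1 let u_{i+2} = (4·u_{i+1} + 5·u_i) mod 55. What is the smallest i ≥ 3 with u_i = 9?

10

u_1 = 19,  u_2 = 44,  u_3 = 51,  u_4 = 39,  u_5 = 26,  u_6 = 24,  u_7 = 6,  u_8 = 34,  u_9 = 1,  u_{10} = 9,  u_{11} = 41,  u_{12} = 44,  u_{13} = 51.
Since (u_{12}, u_{13}) = (u_2, u_3) = (44, 51) (two consecutive terms determine the rest), the sequence is eventually periodic: after a pre-period of length 1 it cycles with period 10.
The value 9 first appears (with i ≥ 3) at u_{10}.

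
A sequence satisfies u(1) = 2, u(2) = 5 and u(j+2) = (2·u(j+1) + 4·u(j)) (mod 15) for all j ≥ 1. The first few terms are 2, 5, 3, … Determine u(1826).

Computing terms: u(1) = 2, u(2) = 5, u(3) = 3, u(4) = 11, u(5) = 4, u(6) = 7, u(7) = 0, u(8) = 13, u(9) = 11, u(10) = 14, u(11) = 12, u(12) = 5, u(13) = 13, u(14) = 1, u(15) = 9, u(16) = 7, u(17) = 5, u(18) = 8, u(19) = 6, u(20) = 14, u(21) = 7, u(22) = 10, u(23) = 3, u(24) = 1, u(25) = 14, u(26) = 2, u(27) = 0, u(28) = 8, u(29) = 1, u(30) = 4, u(31) = 12, u(32) = 10, u(33) = 8, u(34) = 11, u(35) = 9, u(36) = 2, u(37) = 10, u(38) = 13, u(39) = 6, u(40) = 4, u(41) = 2, u(42) = 5.
Since (u(41), u(42)) = (u(1), u(2)) = (2, 5) (two consecutive terms determine the rest), the sequence is periodic with period 40.
(1826 - 1) mod 40 = 25, so u(1826) = u(26) = 2.

2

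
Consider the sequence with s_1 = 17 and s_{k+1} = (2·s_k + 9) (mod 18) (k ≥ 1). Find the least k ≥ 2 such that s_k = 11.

Listing terms: s_1 = 17; s_2 = 7; s_3 = 5; s_4 = 1; s_5 = 11; s_6 = 13; s_7 = 17.
Since s_7 = s_1 = 17, the sequence is periodic with period 6.
The value 11 first appears (with k ≥ 2) at s_5.

5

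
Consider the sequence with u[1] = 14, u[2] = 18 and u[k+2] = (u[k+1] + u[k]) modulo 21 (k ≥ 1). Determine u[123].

17

Computing terms: u[1] = 14, u[2] = 18, u[3] = 11, u[4] = 8, u[5] = 19, u[6] = 6, u[7] = 4, u[8] = 10, u[9] = 14, u[10] = 3, u[11] = 17, u[12] = 20, u[13] = 16, u[14] = 15, u[15] = 10, u[16] = 4, u[17] = 14, u[18] = 18.
Since (u[17], u[18]) = (u[1], u[2]) = (14, 18) (two consecutive terms determine the rest), the sequence is periodic with period 16.
(123 - 1) mod 16 = 10, so u[123] = u[11] = 17.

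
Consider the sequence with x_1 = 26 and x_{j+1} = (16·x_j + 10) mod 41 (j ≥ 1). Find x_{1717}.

16

Listing terms: x_1 = 26; x_2 = 16; x_3 = 20; x_4 = 2; x_5 = 1; x_6 = 26.
The sequence repeats with period 5.
(1717 - 1) mod 5 = 1, so x_{1717} = x_2 = 16.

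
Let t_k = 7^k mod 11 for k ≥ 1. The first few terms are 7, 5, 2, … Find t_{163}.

Listing terms: t_1 = 7,  t_2 = 5,  t_3 = 2,  t_4 = 3,  t_5 = 10,  t_6 = 4,  t_7 = 6,  t_8 = 9,  t_9 = 8,  t_{10} = 1,  t_{11} = 7.
Since t_{11} = t_1 = 7, the sequence is periodic with period 10.
So t_{163} = t_{1 + ((163-1) mod 10)} = t_3 = 2.

2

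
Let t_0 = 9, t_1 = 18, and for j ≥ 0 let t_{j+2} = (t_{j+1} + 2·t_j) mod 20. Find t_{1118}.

Computing terms: t_0 = 9; t_1 = 18; t_2 = 16; t_3 = 12; t_4 = 4; t_5 = 8; t_6 = 16; t_7 = 12.
Since (t_6, t_7) = (t_2, t_3) = (16, 12) (two consecutive terms determine the rest), the sequence is eventually periodic: after a pre-period of length 2 it cycles with period 4.
For j ≥ 2, t_j depends only on (j - 2) mod 4. (1118 - 2) mod 4 = 0, so t_{1118} = t_2 = 16.

16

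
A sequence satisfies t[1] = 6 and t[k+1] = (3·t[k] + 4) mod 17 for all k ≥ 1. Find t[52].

Computing terms: t[1] = 6,  t[2] = 5,  t[3] = 2,  t[4] = 10,  t[5] = 0,  t[6] = 4,  t[7] = 16,  t[8] = 1,  t[9] = 7,  t[10] = 8,  t[11] = 11,  t[12] = 3,  t[13] = 13,  t[14] = 9,  t[15] = 14,  t[16] = 12,  t[17] = 6.
Since t[17] = t[1] = 6, the sequence is periodic with period 16.
So t[52] = t[1 + ((52-1) mod 16)] = t[4] = 10.

10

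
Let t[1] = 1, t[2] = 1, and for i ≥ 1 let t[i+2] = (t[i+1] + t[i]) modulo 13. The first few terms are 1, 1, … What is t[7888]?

t[1] = 1,  t[2] = 1,  t[3] = 2,  t[4] = 3,  t[5] = 5,  t[6] = 8,  t[7] = 0,  t[8] = 8,  t[9] = 8,  t[10] = 3,  t[11] = 11,  t[12] = 1,  t[13] = 12,  t[14] = 0,  t[15] = 12,  t[16] = 12,  t[17] = 11,  t[18] = 10,  t[19] = 8,  t[20] = 5,  t[21] = 0,  t[22] = 5,  t[23] = 5,  t[24] = 10,  t[25] = 2,  t[26] = 12,  t[27] = 1,  t[28] = 0,  t[29] = 1,  t[30] = 1.
Since (t[29], t[30]) = (t[1], t[2]) = (1, 1) (two consecutive terms determine the rest), the sequence is periodic with period 28.
So t[7888] = t[1 + ((7888-1) mod 28)] = t[20] = 5.

5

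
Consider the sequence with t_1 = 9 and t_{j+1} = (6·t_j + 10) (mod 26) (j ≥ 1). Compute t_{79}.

Listing terms: t_1 = 9, t_2 = 12, t_3 = 4, t_4 = 8, t_5 = 6, t_6 = 20, t_7 = 0, t_8 = 10, t_9 = 18, t_{10} = 14, t_{11} = 16, t_{12} = 2, t_{13} = 22, t_{14} = 12.
Since t_{14} = t_2 = 12, the sequence is eventually periodic: after a pre-period of length 1 it cycles with period 12.
For j ≥ 2, t_j depends only on (j - 2) mod 12. (79 - 2) mod 12 = 5, so t_{79} = t_7 = 0.

0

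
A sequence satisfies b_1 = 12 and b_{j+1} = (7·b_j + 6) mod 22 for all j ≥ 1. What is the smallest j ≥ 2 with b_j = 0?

We have b_1 = 12; b_2 = 2; b_3 = 20; b_4 = 14; b_5 = 16; b_6 = 8; b_7 = 18; b_8 = 0; b_9 = 6; b_{10} = 4; b_{11} = 12.
Since b_{11} = b_1 = 12, the sequence is periodic with period 10.
The value 0 first appears (with j ≥ 2) at b_8.

8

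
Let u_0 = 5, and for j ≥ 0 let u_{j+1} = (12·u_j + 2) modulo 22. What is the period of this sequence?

u_0 = 5,  u_1 = 18,  u_2 = 20,  u_3 = 0,  u_4 = 2,  u_5 = 4,  u_6 = 6,  u_7 = 8,  u_8 = 10,  u_9 = 12,  u_{10} = 14,  u_{11} = 16,  u_{12} = 18.
Since u_{12} = u_1 = 18, the sequence is eventually periodic: after a pre-period of length 1 it cycles with period 11.

11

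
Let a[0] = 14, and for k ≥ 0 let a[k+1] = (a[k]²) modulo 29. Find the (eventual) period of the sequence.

a[0] = 14,  a[1] = 22,  a[2] = 20,  a[3] = 23,  a[4] = 7,  a[5] = 20.
Since a[5] = a[2] = 20, the sequence is eventually periodic: after a pre-period of length 2 it cycles with period 3.

3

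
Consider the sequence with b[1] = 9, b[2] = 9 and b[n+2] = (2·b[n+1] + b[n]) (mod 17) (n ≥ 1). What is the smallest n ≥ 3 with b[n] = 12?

Listing terms: b[1] = 9; b[2] = 9; b[3] = 10; b[4] = 12; b[5] = 0; b[6] = 12; b[7] = 7; b[8] = 9; b[9] = 8; b[10] = 8; b[11] = 7; b[12] = 5; b[13] = 0; b[14] = 5; b[15] = 10; b[16] = 8; b[17] = 9; b[18] = 9.
Since (b[17], b[18]) = (b[1], b[2]) = (9, 9) (two consecutive terms determine the rest), the sequence is periodic with period 16.
The value 12 first appears (with n ≥ 3) at b[4].

4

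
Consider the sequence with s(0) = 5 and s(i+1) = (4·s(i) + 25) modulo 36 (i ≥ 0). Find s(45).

Listing terms: s(0) = 5, s(1) = 9, s(2) = 25, s(3) = 17, s(4) = 21, s(5) = 1, s(6) = 29, s(7) = 33, s(8) = 13, s(9) = 5.
Since s(9) = s(0) = 5, the sequence is periodic with period 9.
(45 - 0) mod 9 = 0, so s(45) = s(0) = 5.

5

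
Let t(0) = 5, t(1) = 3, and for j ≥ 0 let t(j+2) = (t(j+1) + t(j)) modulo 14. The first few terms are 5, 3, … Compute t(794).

6

Computing terms: t(0) = 5, t(1) = 3, t(2) = 8, t(3) = 11, t(4) = 5, t(5) = 2, t(6) = 7, t(7) = 9, t(8) = 2, t(9) = 11, t(10) = 13, t(11) = 10, t(12) = 9, t(13) = 5, t(14) = 0, t(15) = 5, t(16) = 5, t(17) = 10, t(18) = 1, t(19) = 11, t(20) = 12, t(21) = 9, t(22) = 7, t(23) = 2, t(24) = 9, t(25) = 11, t(26) = 6, t(27) = 3, t(28) = 9, t(29) = 12, t(30) = 7, t(31) = 5, t(32) = 12, t(33) = 3, t(34) = 1, t(35) = 4, t(36) = 5, t(37) = 9, t(38) = 0, t(39) = 9, t(40) = 9, t(41) = 4, t(42) = 13, t(43) = 3, t(44) = 2, t(45) = 5, t(46) = 7, t(47) = 12, t(48) = 5, t(49) = 3.
The sequence repeats with period 48.
(794 - 0) mod 48 = 26, so t(794) = t(26) = 6.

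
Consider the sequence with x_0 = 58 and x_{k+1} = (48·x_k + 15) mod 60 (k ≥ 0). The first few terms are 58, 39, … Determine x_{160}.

x_0 = 58; x_1 = 39; x_2 = 27; x_3 = 51; x_4 = 3; x_5 = 39.
Since x_5 = x_1 = 39, the sequence is eventually periodic: after a pre-period of length 1 it cycles with period 4.
For k ≥ 1, x_k depends only on (k - 1) mod 4. (160 - 1) mod 4 = 3, so x_{160} = x_4 = 3.

3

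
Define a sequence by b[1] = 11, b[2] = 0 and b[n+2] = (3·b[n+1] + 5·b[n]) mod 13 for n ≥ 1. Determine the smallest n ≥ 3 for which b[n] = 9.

We have b[1] = 11, b[2] = 0, b[3] = 3, b[4] = 9, b[5] = 3, b[6] = 2, b[7] = 8, b[8] = 8, b[9] = 12, b[10] = 11, b[11] = 2, b[12] = 9, b[13] = 11, b[14] = 0.
Since (b[13], b[14]) = (b[1], b[2]) = (11, 0) (two consecutive terms determine the rest), the sequence is periodic with period 12.
The value 9 first appears (with n ≥ 3) at b[4].

4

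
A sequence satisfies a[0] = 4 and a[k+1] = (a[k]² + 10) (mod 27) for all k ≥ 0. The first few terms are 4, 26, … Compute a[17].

We have a[0] = 4, a[1] = 26, a[2] = 11, a[3] = 23, a[4] = 26.
Since a[4] = a[1] = 26, the sequence is eventually periodic: after a pre-period of length 1 it cycles with period 3.
For k ≥ 1, a[k] depends only on (k - 1) mod 3. (17 - 1) mod 3 = 1, so a[17] = a[2] = 11.

11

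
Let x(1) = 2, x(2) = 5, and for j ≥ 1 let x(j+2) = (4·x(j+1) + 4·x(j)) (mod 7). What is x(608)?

x(1) = 2; x(2) = 5; x(3) = 0; x(4) = 6; x(5) = 3; x(6) = 1; x(7) = 2; x(8) = 5.
The sequence repeats with period 6.
(608 - 1) mod 6 = 1, so x(608) = x(2) = 5.

5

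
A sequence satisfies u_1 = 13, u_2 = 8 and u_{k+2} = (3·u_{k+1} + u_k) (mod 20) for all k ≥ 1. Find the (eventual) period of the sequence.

Listing terms: u_1 = 13; u_2 = 8; u_3 = 17; u_4 = 19; u_5 = 14; u_6 = 1; u_7 = 17; u_8 = 12; u_9 = 13; u_{10} = 11; u_{11} = 6; u_{12} = 9; u_{13} = 13; u_{14} = 8.
Since (u_{13}, u_{14}) = (u_1, u_2) = (13, 8) (two consecutive terms determine the rest), the sequence is periodic with period 12.

12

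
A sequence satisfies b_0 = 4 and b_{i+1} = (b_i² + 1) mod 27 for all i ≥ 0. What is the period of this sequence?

Listing terms: b_0 = 4; b_1 = 17; b_2 = 20; b_3 = 23; b_4 = 17.
Since b_4 = b_1 = 17, the sequence is eventually periodic: after a pre-period of length 1 it cycles with period 3.

3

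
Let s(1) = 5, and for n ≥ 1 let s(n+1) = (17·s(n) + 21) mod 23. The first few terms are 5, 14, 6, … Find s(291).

s(1) = 5,  s(2) = 14,  s(3) = 6,  s(4) = 8,  s(5) = 19,  s(6) = 22,  s(7) = 4,  s(8) = 20,  s(9) = 16,  s(10) = 17,  s(11) = 11,  s(12) = 1,  s(13) = 15,  s(14) = 0,  s(15) = 21,  s(16) = 10,  s(17) = 7,  s(18) = 2,  s(19) = 9,  s(20) = 13,  s(21) = 12,  s(22) = 18,  s(23) = 5.
The sequence repeats with period 22.
So s(291) = s(1 + ((291-1) mod 22)) = s(5) = 19.

19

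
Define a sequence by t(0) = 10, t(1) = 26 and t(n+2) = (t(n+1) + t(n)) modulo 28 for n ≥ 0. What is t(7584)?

Listing terms: t(0) = 10,  t(1) = 26,  t(2) = 8,  t(3) = 6,  t(4) = 14,  t(5) = 20,  t(6) = 6,  t(7) = 26,  t(8) = 4,  t(9) = 2,  t(10) = 6,  t(11) = 8,  t(12) = 14,  t(13) = 22,  t(14) = 8,  t(15) = 2,  t(16) = 10,  t(17) = 12,  t(18) = 22,  t(19) = 6,  t(20) = 0,  t(21) = 6,  t(22) = 6,  t(23) = 12,  t(24) = 18,  t(25) = 2,  t(26) = 20,  t(27) = 22,  t(28) = 14,  t(29) = 8,  t(30) = 22,  t(31) = 2,  t(32) = 24,  t(33) = 26,  t(34) = 22,  t(35) = 20,  t(36) = 14,  t(37) = 6,  t(38) = 20,  t(39) = 26,  t(40) = 18,  t(41) = 16,  t(42) = 6,  t(43) = 22,  t(44) = 0,  t(45) = 22,  t(46) = 22,  t(47) = 16,  t(48) = 10,  t(49) = 26.
The sequence repeats with period 48.
So t(7584) = t(0 + ((7584-0) mod 48)) = t(0) = 10.

10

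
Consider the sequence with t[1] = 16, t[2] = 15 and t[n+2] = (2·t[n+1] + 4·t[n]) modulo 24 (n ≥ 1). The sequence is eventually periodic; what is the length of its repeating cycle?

8

Computing terms: t[1] = 16, t[2] = 15, t[3] = 22, t[4] = 8, t[5] = 8, t[6] = 0, t[7] = 8, t[8] = 16, t[9] = 16, t[10] = 0, t[11] = 16, t[12] = 8, t[13] = 8.
Since (t[12], t[13]) = (t[4], t[5]) = (8, 8) (two consecutive terms determine the rest), the sequence is eventually periodic: after a pre-period of length 3 it cycles with period 8.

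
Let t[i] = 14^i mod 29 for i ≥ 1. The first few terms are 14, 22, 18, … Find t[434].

Listing terms: t[1] = 14,  t[2] = 22,  t[3] = 18,  t[4] = 20,  t[5] = 19,  t[6] = 5,  t[7] = 12,  t[8] = 23,  t[9] = 3,  t[10] = 13,  t[11] = 8,  t[12] = 25,  t[13] = 2,  t[14] = 28,  t[15] = 15,  t[16] = 7,  t[17] = 11,  t[18] = 9,  t[19] = 10,  t[20] = 24,  t[21] = 17,  t[22] = 6,  t[23] = 26,  t[24] = 16,  t[25] = 21,  t[26] = 4,  t[27] = 27,  t[28] = 1,  t[29] = 14.
Since t[29] = t[1] = 14, the sequence is periodic with period 28.
So t[434] = t[1 + ((434-1) mod 28)] = t[14] = 28.

28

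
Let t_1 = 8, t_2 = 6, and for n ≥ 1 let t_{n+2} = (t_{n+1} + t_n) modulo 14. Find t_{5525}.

t_1 = 8, t_2 = 6, t_3 = 0, t_4 = 6, t_5 = 6, t_6 = 12, t_7 = 4, t_8 = 2, t_9 = 6, t_{10} = 8, t_{11} = 0, t_{12} = 8, t_{13} = 8, t_{14} = 2, t_{15} = 10, t_{16} = 12, t_{17} = 8, t_{18} = 6.
The sequence repeats with period 16.
So t_{5525} = t_{1 + ((5525-1) mod 16)} = t_5 = 6.

6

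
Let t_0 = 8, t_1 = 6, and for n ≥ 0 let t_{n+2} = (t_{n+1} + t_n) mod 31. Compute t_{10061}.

13

t_0 = 8,  t_1 = 6,  t_2 = 14,  t_3 = 20,  t_4 = 3,  t_5 = 23,  t_6 = 26,  t_7 = 18,  t_8 = 13,  t_9 = 0,  t_{10} = 13,  t_{11} = 13,  t_{12} = 26,  t_{13} = 8,  t_{14} = 3,  t_{15} = 11,  t_{16} = 14,  t_{17} = 25,  t_{18} = 8,  t_{19} = 2,  t_{20} = 10,  t_{21} = 12,  t_{22} = 22,  t_{23} = 3,  t_{24} = 25,  t_{25} = 28,  t_{26} = 22,  t_{27} = 19,  t_{28} = 10,  t_{29} = 29,  t_{30} = 8,  t_{31} = 6.
The sequence repeats with period 30.
So t_{10061} = t_{0 + ((10061-0) mod 30)} = t_{11} = 13.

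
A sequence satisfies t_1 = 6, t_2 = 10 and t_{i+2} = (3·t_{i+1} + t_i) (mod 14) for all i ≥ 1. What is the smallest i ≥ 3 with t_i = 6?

We have t_1 = 6,  t_2 = 10,  t_3 = 8,  t_4 = 6,  t_5 = 12,  t_6 = 0,  t_7 = 12,  t_8 = 8,  t_9 = 8,  t_{10} = 4,  t_{11} = 6,  t_{12} = 8,  t_{13} = 2,  t_{14} = 0,  t_{15} = 2,  t_{16} = 6,  t_{17} = 6,  t_{18} = 10.
The sequence repeats with period 16.
The value 6 first appears (with i ≥ 3) at t_4.

4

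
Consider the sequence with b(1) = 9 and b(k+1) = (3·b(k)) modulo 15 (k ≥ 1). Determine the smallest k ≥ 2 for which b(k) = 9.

5

Listing terms: b(1) = 9,  b(2) = 12,  b(3) = 6,  b(4) = 3,  b(5) = 9.
The sequence repeats with period 4.
The value 9 next appears (with k ≥ 2) at b(5).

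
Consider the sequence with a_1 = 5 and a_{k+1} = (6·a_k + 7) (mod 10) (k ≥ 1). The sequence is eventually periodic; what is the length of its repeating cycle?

5

Computing terms: a_1 = 5,  a_2 = 7,  a_3 = 9,  a_4 = 1,  a_5 = 3,  a_6 = 5.
Since a_6 = a_1 = 5, the sequence is periodic with period 5.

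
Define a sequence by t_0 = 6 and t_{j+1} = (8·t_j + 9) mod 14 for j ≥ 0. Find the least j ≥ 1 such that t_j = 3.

We have t_0 = 6, t_1 = 1, t_2 = 3, t_3 = 5, t_4 = 7, t_5 = 9, t_6 = 11, t_7 = 13, t_8 = 1.
Since t_8 = t_1 = 1, the sequence is eventually periodic: after a pre-period of length 1 it cycles with period 7.
The value 3 first appears (with j ≥ 1) at t_2.

2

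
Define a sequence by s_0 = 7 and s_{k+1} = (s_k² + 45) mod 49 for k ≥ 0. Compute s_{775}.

Listing terms: s_0 = 7,  s_1 = 45,  s_2 = 12,  s_3 = 42,  s_4 = 45.
Since s_4 = s_1 = 45, the sequence is eventually periodic: after a pre-period of length 1 it cycles with period 3.
For k ≥ 1, s_k depends only on (k - 1) mod 3. (775 - 1) mod 3 = 0, so s_{775} = s_1 = 45.

45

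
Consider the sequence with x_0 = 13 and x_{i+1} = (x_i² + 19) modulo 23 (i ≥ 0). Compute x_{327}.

2

Listing terms: x_0 = 13, x_1 = 4, x_2 = 12, x_3 = 2, x_4 = 0, x_5 = 19, x_6 = 12.
Since x_6 = x_2 = 12, the sequence is eventually periodic: after a pre-period of length 2 it cycles with period 4.
For i ≥ 2, x_i depends only on (i - 2) mod 4. (327 - 2) mod 4 = 1, so x_{327} = x_3 = 2.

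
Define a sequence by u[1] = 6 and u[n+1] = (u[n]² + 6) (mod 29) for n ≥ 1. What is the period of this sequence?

Computing terms: u[1] = 6, u[2] = 13, u[3] = 1, u[4] = 7, u[5] = 26, u[6] = 15, u[7] = 28, u[8] = 7.
Since u[8] = u[4] = 7, the sequence is eventually periodic: after a pre-period of length 3 it cycles with period 4.

4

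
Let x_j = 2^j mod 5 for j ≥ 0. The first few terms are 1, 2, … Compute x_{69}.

2

We have x_0 = 1, x_1 = 2, x_2 = 4, x_3 = 3, x_4 = 1.
The sequence repeats with period 4.
So x_{69} = x_{0 + ((69-0) mod 4)} = x_1 = 2.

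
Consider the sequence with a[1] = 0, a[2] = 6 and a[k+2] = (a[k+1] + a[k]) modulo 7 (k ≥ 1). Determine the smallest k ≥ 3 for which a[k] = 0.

9

Computing terms: a[1] = 0,  a[2] = 6,  a[3] = 6,  a[4] = 5,  a[5] = 4,  a[6] = 2,  a[7] = 6,  a[8] = 1,  a[9] = 0,  a[10] = 1,  a[11] = 1,  a[12] = 2,  a[13] = 3,  a[14] = 5,  a[15] = 1,  a[16] = 6,  a[17] = 0,  a[18] = 6.
The sequence repeats with period 16.
The value 0 first appears (with k ≥ 3) at a[9].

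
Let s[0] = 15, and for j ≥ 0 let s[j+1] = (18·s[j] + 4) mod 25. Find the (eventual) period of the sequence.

4

Computing terms: s[0] = 15,  s[1] = 24,  s[2] = 11,  s[3] = 2,  s[4] = 15.
Since s[4] = s[0] = 15, the sequence is periodic with period 4.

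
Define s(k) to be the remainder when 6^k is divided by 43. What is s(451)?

6

We have s(1) = 6; s(2) = 36; s(3) = 1; s(4) = 6.
Since s(4) = s(1) = 6, the sequence is periodic with period 3.
So s(451) = s(1 + ((451-1) mod 3)) = s(1) = 6.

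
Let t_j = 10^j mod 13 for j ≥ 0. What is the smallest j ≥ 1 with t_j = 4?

5

t_0 = 1; t_1 = 10; t_2 = 9; t_3 = 12; t_4 = 3; t_5 = 4; t_6 = 1.
Since t_6 = t_0 = 1, the sequence is periodic with period 6.
The value 4 first appears (with j ≥ 1) at t_5.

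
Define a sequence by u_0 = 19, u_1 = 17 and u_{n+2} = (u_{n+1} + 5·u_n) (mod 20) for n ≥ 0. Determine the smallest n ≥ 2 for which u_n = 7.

Computing terms: u_0 = 19, u_1 = 17, u_2 = 12, u_3 = 17, u_4 = 17, u_5 = 2, u_6 = 7, u_7 = 17, u_8 = 12.
Since (u_7, u_8) = (u_1, u_2) = (17, 12) (two consecutive terms determine the rest), the sequence is eventually periodic: after a pre-period of length 1 it cycles with period 6.
The value 7 first appears (with n ≥ 2) at u_6.

6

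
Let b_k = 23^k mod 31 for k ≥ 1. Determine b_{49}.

27

Computing terms: b_1 = 23, b_2 = 2, b_3 = 15, b_4 = 4, b_5 = 30, b_6 = 8, b_7 = 29, b_8 = 16, b_9 = 27, b_{10} = 1, b_{11} = 23.
The sequence repeats with period 10.
(49 - 1) mod 10 = 8, so b_{49} = b_9 = 27.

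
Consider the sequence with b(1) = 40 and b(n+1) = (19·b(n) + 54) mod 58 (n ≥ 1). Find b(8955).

Listing terms: b(1) = 40,  b(2) = 2,  b(3) = 34,  b(4) = 4,  b(5) = 14,  b(6) = 30,  b(7) = 44,  b(8) = 20,  b(9) = 28,  b(10) = 6,  b(11) = 52,  b(12) = 56,  b(13) = 16,  b(14) = 10,  b(15) = 12,  b(16) = 50,  b(17) = 18,  b(18) = 48,  b(19) = 38,  b(20) = 22,  b(21) = 8,  b(22) = 32,  b(23) = 24,  b(24) = 46,  b(25) = 0,  b(26) = 54,  b(27) = 36,  b(28) = 42,  b(29) = 40.
The sequence repeats with period 28.
(8955 - 1) mod 28 = 22, so b(8955) = b(23) = 24.

24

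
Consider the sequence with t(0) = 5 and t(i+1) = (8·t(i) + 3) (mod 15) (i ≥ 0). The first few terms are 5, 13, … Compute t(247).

t(0) = 5; t(1) = 13; t(2) = 2; t(3) = 4; t(4) = 5.
Since t(4) = t(0) = 5, the sequence is periodic with period 4.
(247 - 0) mod 4 = 3, so t(247) = t(3) = 4.

4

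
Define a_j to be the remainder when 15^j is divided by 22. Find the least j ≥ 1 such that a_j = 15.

1

Listing terms: a_0 = 1,  a_1 = 15,  a_2 = 5,  a_3 = 9,  a_4 = 3,  a_5 = 1.
Since a_5 = a_0 = 1, the sequence is periodic with period 5.
The value 15 first appears (with j ≥ 1) at a_1.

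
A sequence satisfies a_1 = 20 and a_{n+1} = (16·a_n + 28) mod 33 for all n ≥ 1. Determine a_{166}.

20

a_1 = 20; a_2 = 18; a_3 = 19; a_4 = 2; a_5 = 27; a_6 = 31; a_7 = 29; a_8 = 30; a_9 = 13; a_{10} = 5; a_{11} = 9; a_{12} = 7; a_{13} = 8; a_{14} = 24; a_{15} = 16; a_{16} = 20.
The sequence repeats with period 15.
So a_{166} = a_{1 + ((166-1) mod 15)} = a_1 = 20.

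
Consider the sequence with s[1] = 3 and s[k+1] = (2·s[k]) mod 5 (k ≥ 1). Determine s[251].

2

Computing terms: s[1] = 3,  s[2] = 1,  s[3] = 2,  s[4] = 4,  s[5] = 3.
The sequence repeats with period 4.
(251 - 1) mod 4 = 2, so s[251] = s[3] = 2.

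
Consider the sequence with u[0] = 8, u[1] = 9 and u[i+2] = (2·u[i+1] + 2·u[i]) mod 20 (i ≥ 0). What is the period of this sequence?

We have u[0] = 8,  u[1] = 9,  u[2] = 14,  u[3] = 6,  u[4] = 0,  u[5] = 12,  u[6] = 4,  u[7] = 12,  u[8] = 12,  u[9] = 8,  u[10] = 0,  u[11] = 16,  u[12] = 12,  u[13] = 16,  u[14] = 16,  u[15] = 4,  u[16] = 0,  u[17] = 8,  u[18] = 16,  u[19] = 8,  u[20] = 8,  u[21] = 12,  u[22] = 0,  u[23] = 4,  u[24] = 8,  u[25] = 4,  u[26] = 4,  u[27] = 16,  u[28] = 0,  u[29] = 12.
Since (u[28], u[29]) = (u[4], u[5]) = (0, 12) (two consecutive terms determine the rest), the sequence is eventually periodic: after a pre-period of length 4 it cycles with period 24.

24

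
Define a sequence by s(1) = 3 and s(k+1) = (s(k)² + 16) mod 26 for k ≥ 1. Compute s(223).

17

s(1) = 3,  s(2) = 25,  s(3) = 17,  s(4) = 19,  s(5) = 13,  s(6) = 3.
Since s(6) = s(1) = 3, the sequence is periodic with period 5.
So s(223) = s(1 + ((223-1) mod 5)) = s(3) = 17.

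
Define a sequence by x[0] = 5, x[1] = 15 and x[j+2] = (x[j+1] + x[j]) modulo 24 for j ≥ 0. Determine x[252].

Listing terms: x[0] = 5, x[1] = 15, x[2] = 20, x[3] = 11, x[4] = 7, x[5] = 18, x[6] = 1, x[7] = 19, x[8] = 20, x[9] = 15, x[10] = 11, x[11] = 2, x[12] = 13, x[13] = 15, x[14] = 4, x[15] = 19, x[16] = 23, x[17] = 18, x[18] = 17, x[19] = 11, x[20] = 4, x[21] = 15, x[22] = 19, x[23] = 10, x[24] = 5, x[25] = 15.
The sequence repeats with period 24.
(252 - 0) mod 24 = 12, so x[252] = x[12] = 13.

13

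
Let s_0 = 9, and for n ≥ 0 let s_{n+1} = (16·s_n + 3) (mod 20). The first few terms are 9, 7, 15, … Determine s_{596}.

Computing terms: s_0 = 9, s_1 = 7, s_2 = 15, s_3 = 3, s_4 = 11, s_5 = 19, s_6 = 7.
Since s_6 = s_1 = 7, the sequence is eventually periodic: after a pre-period of length 1 it cycles with period 5.
For n ≥ 1, s_n depends only on (n - 1) mod 5. (596 - 1) mod 5 = 0, so s_{596} = s_1 = 7.

7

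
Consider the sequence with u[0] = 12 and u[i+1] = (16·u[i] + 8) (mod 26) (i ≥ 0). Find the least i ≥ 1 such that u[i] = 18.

Computing terms: u[0] = 12; u[1] = 18; u[2] = 10; u[3] = 12.
The sequence repeats with period 3.
The value 18 first appears (with i ≥ 1) at u[1].

1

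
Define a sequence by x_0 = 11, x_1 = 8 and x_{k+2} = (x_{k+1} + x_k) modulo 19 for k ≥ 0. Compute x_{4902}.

5

x_0 = 11,  x_1 = 8,  x_2 = 0,  x_3 = 8,  x_4 = 8,  x_5 = 16,  x_6 = 5,  x_7 = 2,  x_8 = 7,  x_9 = 9,  x_{10} = 16,  x_{11} = 6,  x_{12} = 3,  x_{13} = 9,  x_{14} = 12,  x_{15} = 2,  x_{16} = 14,  x_{17} = 16,  x_{18} = 11,  x_{19} = 8.
Since (x_{18}, x_{19}) = (x_0, x_1) = (11, 8) (two consecutive terms determine the rest), the sequence is periodic with period 18.
So x_{4902} = x_{0 + ((4902-0) mod 18)} = x_6 = 5.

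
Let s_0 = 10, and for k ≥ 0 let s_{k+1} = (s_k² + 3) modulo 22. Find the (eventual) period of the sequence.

Computing terms: s_0 = 10,  s_1 = 15,  s_2 = 8,  s_3 = 1,  s_4 = 4,  s_5 = 19,  s_6 = 12,  s_7 = 15.
Since s_7 = s_1 = 15, the sequence is eventually periodic: after a pre-period of length 1 it cycles with period 6.

6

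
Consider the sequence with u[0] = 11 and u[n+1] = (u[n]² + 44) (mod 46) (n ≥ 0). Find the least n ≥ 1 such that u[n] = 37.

We have u[0] = 11; u[1] = 27; u[2] = 37; u[3] = 33; u[4] = 29; u[5] = 11.
Since u[5] = u[0] = 11, the sequence is periodic with period 5.
The value 37 first appears (with n ≥ 1) at u[2].

2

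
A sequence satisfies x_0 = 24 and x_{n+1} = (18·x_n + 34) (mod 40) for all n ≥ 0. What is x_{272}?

Computing terms: x_0 = 24; x_1 = 26; x_2 = 22; x_3 = 30; x_4 = 14; x_5 = 6; x_6 = 22.
Since x_6 = x_2 = 22, the sequence is eventually periodic: after a pre-period of length 2 it cycles with period 4.
For n ≥ 2, x_n depends only on (n - 2) mod 4. (272 - 2) mod 4 = 2, so x_{272} = x_4 = 14.

14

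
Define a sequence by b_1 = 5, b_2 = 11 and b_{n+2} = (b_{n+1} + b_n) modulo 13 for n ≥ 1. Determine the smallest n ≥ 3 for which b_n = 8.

Listing terms: b_1 = 5, b_2 = 11, b_3 = 3, b_4 = 1, b_5 = 4, b_6 = 5, b_7 = 9, b_8 = 1, b_9 = 10, b_{10} = 11, b_{11} = 8, b_{12} = 6, b_{13} = 1, b_{14} = 7, b_{15} = 8, b_{16} = 2, b_{17} = 10, b_{18} = 12, b_{19} = 9, b_{20} = 8, b_{21} = 4, b_{22} = 12, b_{23} = 3, b_{24} = 2, b_{25} = 5, b_{26} = 7, b_{27} = 12, b_{28} = 6, b_{29} = 5, b_{30} = 11.
Since (b_{29}, b_{30}) = (b_1, b_2) = (5, 11) (two consecutive terms determine the rest), the sequence is periodic with period 28.
The value 8 first appears (with n ≥ 3) at b_{11}.

11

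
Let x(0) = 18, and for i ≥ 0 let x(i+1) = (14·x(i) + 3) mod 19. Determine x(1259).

We have x(0) = 18; x(1) = 8; x(2) = 1; x(3) = 17; x(4) = 13; x(5) = 14; x(6) = 9; x(7) = 15; x(8) = 4; x(9) = 2; x(10) = 12; x(11) = 0; x(12) = 3; x(13) = 7; x(14) = 6; x(15) = 11; x(16) = 5; x(17) = 16; x(18) = 18.
The sequence repeats with period 18.
So x(1259) = x(0 + ((1259-0) mod 18)) = x(17) = 16.

16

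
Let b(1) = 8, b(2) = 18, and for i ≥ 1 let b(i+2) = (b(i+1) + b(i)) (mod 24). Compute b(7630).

b(1) = 8, b(2) = 18, b(3) = 2, b(4) = 20, b(5) = 22, b(6) = 18, b(7) = 16, b(8) = 10, b(9) = 2, b(10) = 12, b(11) = 14, b(12) = 2, b(13) = 16, b(14) = 18, b(15) = 10, b(16) = 4, b(17) = 14, b(18) = 18, b(19) = 8, b(20) = 2, b(21) = 10, b(22) = 12, b(23) = 22, b(24) = 10, b(25) = 8, b(26) = 18.
Since (b(25), b(26)) = (b(1), b(2)) = (8, 18) (two consecutive terms determine the rest), the sequence is periodic with period 24.
(7630 - 1) mod 24 = 21, so b(7630) = b(22) = 12.

12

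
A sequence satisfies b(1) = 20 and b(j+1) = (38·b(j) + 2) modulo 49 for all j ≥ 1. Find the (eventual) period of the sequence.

We have b(1) = 20, b(2) = 27, b(3) = 48, b(4) = 13, b(5) = 6, b(6) = 34, b(7) = 20.
Since b(7) = b(1) = 20, the sequence is periodic with period 6.

6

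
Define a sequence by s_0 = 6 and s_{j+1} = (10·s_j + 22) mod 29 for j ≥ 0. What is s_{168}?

6

Computing terms: s_0 = 6,  s_1 = 24,  s_2 = 1,  s_3 = 3,  s_4 = 23,  s_5 = 20,  s_6 = 19,  s_7 = 9,  s_8 = 25,  s_9 = 11,  s_{10} = 16,  s_{11} = 8,  s_{12} = 15,  s_{13} = 27,  s_{14} = 2,  s_{15} = 13,  s_{16} = 7,  s_{17} = 5,  s_{18} = 14,  s_{19} = 17,  s_{20} = 18,  s_{21} = 28,  s_{22} = 12,  s_{23} = 26,  s_{24} = 21,  s_{25} = 0,  s_{26} = 22,  s_{27} = 10,  s_{28} = 6.
Since s_{28} = s_0 = 6, the sequence is periodic with period 28.
(168 - 0) mod 28 = 0, so s_{168} = s_0 = 6.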